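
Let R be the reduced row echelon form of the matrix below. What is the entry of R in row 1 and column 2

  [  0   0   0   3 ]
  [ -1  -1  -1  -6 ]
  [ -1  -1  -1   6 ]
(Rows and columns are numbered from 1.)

R1 <=> R2
R1 ← -1·R1
R3 ← R3 + R1
R2 ← 1/3·R2
R3 ← R3 − 12·R2
R1 ← R1 − 6·R2

1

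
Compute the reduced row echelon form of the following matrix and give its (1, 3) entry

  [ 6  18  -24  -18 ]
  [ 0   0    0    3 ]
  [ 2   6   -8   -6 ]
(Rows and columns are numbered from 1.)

-4

R1 ← 1/6·R1
R3 ← R3 − 2·R1
R2 ← 1/3·R2
R1 ← R1 + 3·R2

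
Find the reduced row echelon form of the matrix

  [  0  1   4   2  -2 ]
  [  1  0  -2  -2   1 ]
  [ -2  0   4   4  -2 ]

R1 ↔ R2
  [  1  0  -2  -2   1 ]
  [  0  1   4   2  -2 ]
  [ -2  0   4   4  -2 ]
R3 ← R3 + 2·R1
  [ 1  0  -2  -2   1 ]
  [ 0  1   4   2  -2 ]
  [ 0  0   0   0   0 ]

[[1, 0, -2, -2, 1], [0, 1, 4, 2, -2], [0, 0, 0, 0, 0]]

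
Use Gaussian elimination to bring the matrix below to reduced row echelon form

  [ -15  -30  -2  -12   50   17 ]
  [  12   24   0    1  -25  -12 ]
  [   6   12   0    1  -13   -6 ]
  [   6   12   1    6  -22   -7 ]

Multiply r1 by -1/15.
  [  1   2  2/15  4/5  -10/3  -17/15 ]
  [ 12  24     0    1    -25     -12 ]
  [  6  12     0    1    -13      -6 ]
  [  6  12     1    6    -22      -7 ]
Subtract 12 times r1 from r2.
  [ 1   2  2/15    4/5  -10/3  -17/15 ]
  [ 0   0  -8/5  -43/5     15     8/5 ]
  [ 6  12     0      1    -13      -6 ]
  [ 6  12     1      6    -22      -7 ]
Subtract 6 times r1 from r3.
  [ 1   2  2/15    4/5  -10/3  -17/15 ]
  [ 0   0  -8/5  -43/5     15     8/5 ]
  [ 0   0  -4/5  -19/5      7     4/5 ]
  [ 6  12     1      6    -22      -7 ]
Subtract 6 times r1 from r4.
  [ 1  2  2/15    4/5  -10/3  -17/15 ]
  [ 0  0  -8/5  -43/5     15     8/5 ]
  [ 0  0  -4/5  -19/5      7     4/5 ]
  [ 0  0   1/5    6/5     -2    -1/5 ]
Multiply r2 by -5/8.
  [ 1  2  2/15    4/5  -10/3  -17/15 ]
  [ 0  0     1   43/8  -75/8      -1 ]
  [ 0  0  -4/5  -19/5      7     4/5 ]
  [ 0  0   1/5    6/5     -2    -1/5 ]
Add 4/5 times r2 to r3.
  [ 1  2  2/15   4/5  -10/3  -17/15 ]
  [ 0  0     1  43/8  -75/8      -1 ]
  [ 0  0     0   1/2   -1/2       0 ]
  [ 0  0   1/5   6/5     -2    -1/5 ]
Subtract 1/5 times r2 from r4.
  [ 1  2  2/15   4/5  -10/3  -17/15 ]
  [ 0  0     1  43/8  -75/8      -1 ]
  [ 0  0     0   1/2   -1/2       0 ]
  [ 0  0     0   1/8   -1/8       0 ]
Multiply r3 by 2.
  [ 1  2  2/15   4/5  -10/3  -17/15 ]
  [ 0  0     1  43/8  -75/8      -1 ]
  [ 0  0     0     1     -1       0 ]
  [ 0  0     0   1/8   -1/8       0 ]
Subtract 1/8 times r3 from r4.
  [ 1  2  2/15   4/5  -10/3  -17/15 ]
  [ 0  0     1  43/8  -75/8      -1 ]
  [ 0  0     0     1     -1       0 ]
  [ 0  0     0     0      0       0 ]
Subtract 43/8 times r3 from r2.
  [ 1  2  2/15  4/5  -10/3  -17/15 ]
  [ 0  0     1    0     -4      -1 ]
  [ 0  0     0    1     -1       0 ]
  [ 0  0     0    0      0       0 ]
Subtract 4/5 times r3 from r1.
  [ 1  2  2/15  0  -38/15  -17/15 ]
  [ 0  0     1  0      -4      -1 ]
  [ 0  0     0  1      -1       0 ]
  [ 0  0     0  0       0       0 ]
Subtract 2/15 times r2 from r1.
  [ 1  2  0  0  -2  -1 ]
  [ 0  0  1  0  -4  -1 ]
  [ 0  0  0  1  -1   0 ]
  [ 0  0  0  0   0   0 ]

[[1, 2, 0, 0, -2, -1], [0, 0, 1, 0, -4, -1], [0, 0, 0, 1, -1, 0], [0, 0, 0, 0, 0, 0]]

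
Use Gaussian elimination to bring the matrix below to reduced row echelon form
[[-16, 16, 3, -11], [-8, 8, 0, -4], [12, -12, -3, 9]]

Multiply R1 by -1/16.
  [  1   -1  -3/16  11/16 ]
  [ -8    8      0     -4 ]
  [ 12  -12     -3      9 ]
Add 8 times R1 to R2.
  [  1   -1  -3/16  11/16 ]
  [  0    0   -3/2    3/2 ]
  [ 12  -12     -3      9 ]
Subtract 12 times R1 from R3.
  [ 1  -1  -3/16  11/16 ]
  [ 0   0   -3/2    3/2 ]
  [ 0   0   -3/4    3/4 ]
Multiply R2 by -2/3.
  [ 1  -1  -3/16  11/16 ]
  [ 0   0      1     -1 ]
  [ 0   0   -3/4    3/4 ]
Add 3/4 times R2 to R3.
  [ 1  -1  -3/16  11/16 ]
  [ 0   0      1     -1 ]
  [ 0   0      0      0 ]
Add 3/16 times R2 to R1.
  [ 1  -1  0  1/2 ]
  [ 0   0  1   -1 ]
  [ 0   0  0    0 ]

[[1, -1, 0, 1/2], [0, 0, 1, -1], [0, 0, 0, 0]]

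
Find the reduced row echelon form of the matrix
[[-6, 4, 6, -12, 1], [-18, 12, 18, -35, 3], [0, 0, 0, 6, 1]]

R1 ← -1/6·R1
  [   1  -2/3  -1    2  -1/6 ]
  [ -18    12  18  -35     3 ]
  [   0     0   0    6     1 ]
R2 ← R2 + 18·R1
  [ 1  -2/3  -1  2  -1/6 ]
  [ 0     0   0  1     0 ]
  [ 0     0   0  6     1 ]
R3 ← R3 − 6·R2
  [ 1  -2/3  -1  2  -1/6 ]
  [ 0     0   0  1     0 ]
  [ 0     0   0  0     1 ]
R1 ← R1 + 1/6·R3
  [ 1  -2/3  -1  2  0 ]
  [ 0     0   0  1  0 ]
  [ 0     0   0  0  1 ]
R1 ← R1 − 2·R2
  [ 1  -2/3  -1  0  0 ]
  [ 0     0   0  1  0 ]
  [ 0     0   0  0  1 ]

[[1, -2/3, -1, 0, 0], [0, 0, 0, 1, 0], [0, 0, 0, 0, 1]]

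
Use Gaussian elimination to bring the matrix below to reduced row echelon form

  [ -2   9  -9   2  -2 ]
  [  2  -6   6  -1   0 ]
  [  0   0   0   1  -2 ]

ρ1 ← -1/2·ρ1
  [ 1  -9/2  9/2  -1   1 ]
  [ 2    -6    6  -1   0 ]
  [ 0     0    0   1  -2 ]
ρ2 ← ρ2 − 2·ρ1
  [ 1  -9/2  9/2  -1   1 ]
  [ 0     3   -3   1  -2 ]
  [ 0     0    0   1  -2 ]
ρ2 ← 1/3·ρ2
  [ 1  -9/2  9/2   -1     1 ]
  [ 0     1   -1  1/3  -2/3 ]
  [ 0     0    0    1    -2 ]
ρ2 ← ρ2 − 1/3·ρ3
  [ 1  -9/2  9/2  -1   1 ]
  [ 0     1   -1   0   0 ]
  [ 0     0    0   1  -2 ]
ρ1 ← ρ1 + ρ3
  [ 1  -9/2  9/2  0  -1 ]
  [ 0     1   -1  0   0 ]
  [ 0     0    0  1  -2 ]
ρ1 ← ρ1 + 9/2·ρ2
  [ 1  0   0  0  -1 ]
  [ 0  1  -1  0   0 ]
  [ 0  0   0  1  -2 ]

[[1, 0, 0, 0, -1], [0, 1, -1, 0, 0], [0, 0, 0, 1, -2]]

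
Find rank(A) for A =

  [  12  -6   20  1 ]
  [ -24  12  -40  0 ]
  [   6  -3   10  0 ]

ρ1 → 1/12·ρ1
  [   1  -1/2  5/3  1/12 ]
  [ -24    12  -40     0 ]
  [   6    -3   10     0 ]
ρ2 → ρ2 + 24·ρ1
  [ 1  -1/2  5/3  1/12 ]
  [ 0     0    0     2 ]
  [ 6    -3   10     0 ]
ρ3 → ρ3 − 6·ρ1
  [ 1  -1/2  5/3  1/12 ]
  [ 0     0    0     2 ]
  [ 0     0    0  -1/2 ]
ρ2 → 1/2·ρ2
  [ 1  -1/2  5/3  1/12 ]
  [ 0     0    0     1 ]
  [ 0     0    0  -1/2 ]
ρ3 → ρ3 + 1/2·ρ2
  [ 1  -1/2  5/3  1/12 ]
  [ 0     0    0     1 ]
  [ 0     0    0     0 ]
ρ1 → ρ1 − 1/12·ρ2
  [ 1  -1/2  5/3  0 ]
  [ 0     0    0  1 ]
  [ 0     0    0  0 ]
The reduced form has 2 nonzero rows.

rank = 2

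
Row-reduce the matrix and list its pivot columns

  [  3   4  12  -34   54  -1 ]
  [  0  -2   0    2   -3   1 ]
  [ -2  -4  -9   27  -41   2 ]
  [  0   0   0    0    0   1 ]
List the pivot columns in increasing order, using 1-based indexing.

R1 ← 1/3·R1
  [  1  4/3   4  -34/3   18  -1/3 ]
  [  0   -2   0      2   -3     1 ]
  [ -2   -4  -9     27  -41     2 ]
  [  0    0   0      0    0     1 ]
R3 ← R3 + 2·R1
  [ 1   4/3   4  -34/3  18  -1/3 ]
  [ 0    -2   0      2  -3     1 ]
  [ 0  -4/3  -1   13/3  -5   4/3 ]
  [ 0     0   0      0   0     1 ]
R2 ← -1/2·R2
  [ 1   4/3   4  -34/3   18  -1/3 ]
  [ 0     1   0     -1  3/2  -1/2 ]
  [ 0  -4/3  -1   13/3   -5   4/3 ]
  [ 0     0   0      0    0     1 ]
R3 ← R3 + 4/3·R2
  [ 1  4/3   4  -34/3   18  -1/3 ]
  [ 0    1   0     -1  3/2  -1/2 ]
  [ 0    0  -1      3   -3   2/3 ]
  [ 0    0   0      0    0     1 ]
R3 ← -1·R3
  [ 1  4/3  4  -34/3   18  -1/3 ]
  [ 0    1  0     -1  3/2  -1/2 ]
  [ 0    0  1     -3    3  -2/3 ]
  [ 0    0  0      0    0     1 ]
R3 ← R3 + 2/3·R4
  [ 1  4/3  4  -34/3   18  -1/3 ]
  [ 0    1  0     -1  3/2  -1/2 ]
  [ 0    0  1     -3    3     0 ]
  [ 0    0  0      0    0     1 ]
R2 ← R2 + 1/2·R4
  [ 1  4/3  4  -34/3   18  -1/3 ]
  [ 0    1  0     -1  3/2     0 ]
  [ 0    0  1     -3    3     0 ]
  [ 0    0  0      0    0     1 ]
R1 ← R1 + 1/3·R4
  [ 1  4/3  4  -34/3   18  0 ]
  [ 0    1  0     -1  3/2  0 ]
  [ 0    0  1     -3    3  0 ]
  [ 0    0  0      0    0  1 ]
R1 ← R1 − 4·R3
  [ 1  4/3  0  2/3    6  0 ]
  [ 0    1  0   -1  3/2  0 ]
  [ 0    0  1   -3    3  0 ]
  [ 0    0  0    0    0  1 ]
R1 ← R1 − 4/3·R2
  [ 1  0  0   2    4  0 ]
  [ 0  1  0  -1  3/2  0 ]
  [ 0  0  1  -3    3  0 ]
  [ 0  0  0   0    0  1 ]
Pivot columns are the columns containing a leading 1.

1, 2, 3, 6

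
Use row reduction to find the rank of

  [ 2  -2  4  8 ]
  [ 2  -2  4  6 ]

Multiply r1 by 1/2.
  [ 1  -1  2  4 ]
  [ 2  -2  4  6 ]
Subtract 2 times r1 from r2.
  [ 1  -1  2   4 ]
  [ 0   0  0  -2 ]
Multiply r2 by -1/2.
  [ 1  -1  2  4 ]
  [ 0   0  0  1 ]
Subtract 4 times r2 from r1.
  [ 1  -1  2  0 ]
  [ 0   0  0  1 ]
The reduced form has 2 nonzero rows.

rank = 2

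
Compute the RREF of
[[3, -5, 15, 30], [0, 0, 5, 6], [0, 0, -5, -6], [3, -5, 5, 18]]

[[1, -5/3, 0, 4], [0, 0, 1, 6/5], [0, 0, 0, 0], [0, 0, 0, 0]]

ρ1 → 1/3·ρ1
  [ 1  -5/3   5  10 ]
  [ 0     0   5   6 ]
  [ 0     0  -5  -6 ]
  [ 3    -5   5  18 ]
ρ4 → ρ4 − 3·ρ1
  [ 1  -5/3    5   10 ]
  [ 0     0    5    6 ]
  [ 0     0   -5   -6 ]
  [ 0     0  -10  -12 ]
ρ2 → 1/5·ρ2
  [ 1  -5/3    5   10 ]
  [ 0     0    1  6/5 ]
  [ 0     0   -5   -6 ]
  [ 0     0  -10  -12 ]
ρ3 → ρ3 + 5·ρ2
  [ 1  -5/3    5   10 ]
  [ 0     0    1  6/5 ]
  [ 0     0    0    0 ]
  [ 0     0  -10  -12 ]
ρ4 → ρ4 + 10·ρ2
  [ 1  -5/3  5   10 ]
  [ 0     0  1  6/5 ]
  [ 0     0  0    0 ]
  [ 0     0  0    0 ]
ρ1 → ρ1 − 5·ρ2
  [ 1  -5/3  0    4 ]
  [ 0     0  1  6/5 ]
  [ 0     0  0    0 ]
  [ 0     0  0    0 ]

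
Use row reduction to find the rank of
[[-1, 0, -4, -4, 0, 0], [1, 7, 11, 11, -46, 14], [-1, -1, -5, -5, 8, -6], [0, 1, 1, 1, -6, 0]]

rank = 4

R1 -> -1·R1
  [  1   0   4   4    0   0 ]
  [  1   7  11  11  -46  14 ]
  [ -1  -1  -5  -5    8  -6 ]
  [  0   1   1   1   -6   0 ]
R2 -> R2 − R1
  [  1   0   4   4    0   0 ]
  [  0   7   7   7  -46  14 ]
  [ -1  -1  -5  -5    8  -6 ]
  [  0   1   1   1   -6   0 ]
R3 -> R3 + R1
  [ 1   0   4   4    0   0 ]
  [ 0   7   7   7  -46  14 ]
  [ 0  -1  -1  -1    8  -6 ]
  [ 0   1   1   1   -6   0 ]
R2 -> 1/7·R2
  [ 1   0   4   4      0   0 ]
  [ 0   1   1   1  -46/7   2 ]
  [ 0  -1  -1  -1      8  -6 ]
  [ 0   1   1   1     -6   0 ]
R3 -> R3 + R2
  [ 1  0  4  4      0   0 ]
  [ 0  1  1  1  -46/7   2 ]
  [ 0  0  0  0   10/7  -4 ]
  [ 0  1  1  1     -6   0 ]
R4 -> R4 − R2
  [ 1  0  4  4      0   0 ]
  [ 0  1  1  1  -46/7   2 ]
  [ 0  0  0  0   10/7  -4 ]
  [ 0  0  0  0    4/7  -2 ]
R3 -> 7/10·R3
  [ 1  0  4  4      0      0 ]
  [ 0  1  1  1  -46/7      2 ]
  [ 0  0  0  0      1  -14/5 ]
  [ 0  0  0  0    4/7     -2 ]
R4 -> R4 − 4/7·R3
  [ 1  0  4  4      0      0 ]
  [ 0  1  1  1  -46/7      2 ]
  [ 0  0  0  0      1  -14/5 ]
  [ 0  0  0  0      0   -2/5 ]
R4 -> -5/2·R4
  [ 1  0  4  4      0      0 ]
  [ 0  1  1  1  -46/7      2 ]
  [ 0  0  0  0      1  -14/5 ]
  [ 0  0  0  0      0      1 ]
R3 -> R3 + 14/5·R4
  [ 1  0  4  4      0  0 ]
  [ 0  1  1  1  -46/7  2 ]
  [ 0  0  0  0      1  0 ]
  [ 0  0  0  0      0  1 ]
R2 -> R2 − 2·R4
  [ 1  0  4  4      0  0 ]
  [ 0  1  1  1  -46/7  0 ]
  [ 0  0  0  0      1  0 ]
  [ 0  0  0  0      0  1 ]
R2 -> R2 + 46/7·R3
  [ 1  0  4  4  0  0 ]
  [ 0  1  1  1  0  0 ]
  [ 0  0  0  0  1  0 ]
  [ 0  0  0  0  0  1 ]
The reduced form has 4 nonzero rows.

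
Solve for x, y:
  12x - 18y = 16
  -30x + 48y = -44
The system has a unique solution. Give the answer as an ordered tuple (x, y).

Form the augmented matrix and row-reduce:
  [  12  -18  |   16 ]
  [ -30   48  |  -44 ]
ρ1 → 1/12·ρ1
  [   1  -3/2  |  4/3 ]
  [ -30    48  |  -44 ]
ρ2 → ρ2 + 30·ρ1
  [ 1  -3/2  |  4/3 ]
  [ 0     3  |   -4 ]
ρ2 → 1/3·ρ2
  [ 1  -3/2  |   4/3 ]
  [ 0     1  |  -4/3 ]
ρ1 → ρ1 + 3/2·ρ2
  [ 1  0  |  -2/3 ]
  [ 0  1  |  -4/3 ]
Reading off the last column: x = -2/3, y = -4/3.

(-2/3, -4/3)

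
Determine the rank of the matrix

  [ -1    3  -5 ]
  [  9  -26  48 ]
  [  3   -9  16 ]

Multiply r1 by -1.
Subtract 9 times r1 from r2.
Subtract 3 times r1 from r3.
Subtract 3 times r3 from r2.
Subtract 5 times r3 from r1.
Add 3 times r2 to r1.
The reduced form has 3 nonzero rows.

rank = 3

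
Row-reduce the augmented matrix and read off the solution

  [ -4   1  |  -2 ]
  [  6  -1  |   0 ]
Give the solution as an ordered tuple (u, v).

(-1, -6)

R1 -> -1/4·R1
  [ 1  -1/4  |  1/2 ]
  [ 6    -1  |    0 ]
R2 -> R2 − 6·R1
  [ 1  -1/4  |  1/2 ]
  [ 0   1/2  |   -3 ]
R2 -> 2·R2
  [ 1  -1/4  |  1/2 ]
  [ 0     1  |   -6 ]
R1 -> R1 + 1/4·R2
  [ 1  0  |  -1 ]
  [ 0  1  |  -6 ]
Reading off the last column: u = -1, v = -6.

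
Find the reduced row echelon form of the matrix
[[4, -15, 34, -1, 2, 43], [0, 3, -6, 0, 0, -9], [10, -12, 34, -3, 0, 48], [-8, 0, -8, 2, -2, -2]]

[[1, 0, 1, 0, 0, 0], [0, 1, -2, 0, 0, -3], [0, 0, 0, 1, 0, -4], [0, 0, 0, 0, 1, -3]]

Multiply r1 by 1/4.
  [  1  -15/4  17/2  -1/4  1/2  43/4 ]
  [  0      3    -6     0    0    -9 ]
  [ 10    -12    34    -3    0    48 ]
  [ -8      0    -8     2   -2    -2 ]
Subtract 10 times r1 from r3.
  [  1  -15/4  17/2  -1/4  1/2    43/4 ]
  [  0      3    -6     0    0      -9 ]
  [  0   51/2   -51  -1/2   -5  -119/2 ]
  [ -8      0    -8     2   -2      -2 ]
Add 8 times r1 to r4.
  [ 1  -15/4  17/2  -1/4  1/2    43/4 ]
  [ 0      3    -6     0    0      -9 ]
  [ 0   51/2   -51  -1/2   -5  -119/2 ]
  [ 0    -30    60     0    2      84 ]
Multiply r2 by 1/3.
  [ 1  -15/4  17/2  -1/4  1/2    43/4 ]
  [ 0      1    -2     0    0      -3 ]
  [ 0   51/2   -51  -1/2   -5  -119/2 ]
  [ 0    -30    60     0    2      84 ]
Subtract 51/2 times r2 from r3.
  [ 1  -15/4  17/2  -1/4  1/2  43/4 ]
  [ 0      1    -2     0    0    -3 ]
  [ 0      0     0  -1/2   -5    17 ]
  [ 0    -30    60     0    2    84 ]
Add 30 times r2 to r4.
  [ 1  -15/4  17/2  -1/4  1/2  43/4 ]
  [ 0      1    -2     0    0    -3 ]
  [ 0      0     0  -1/2   -5    17 ]
  [ 0      0     0     0    2    -6 ]
Multiply r3 by -2.
  [ 1  -15/4  17/2  -1/4  1/2  43/4 ]
  [ 0      1    -2     0    0    -3 ]
  [ 0      0     0     1   10   -34 ]
  [ 0      0     0     0    2    -6 ]
Multiply r4 by 1/2.
  [ 1  -15/4  17/2  -1/4  1/2  43/4 ]
  [ 0      1    -2     0    0    -3 ]
  [ 0      0     0     1   10   -34 ]
  [ 0      0     0     0    1    -3 ]
Subtract 10 times r4 from r3.
  [ 1  -15/4  17/2  -1/4  1/2  43/4 ]
  [ 0      1    -2     0    0    -3 ]
  [ 0      0     0     1    0    -4 ]
  [ 0      0     0     0    1    -3 ]
Subtract 1/2 times r4 from r1.
  [ 1  -15/4  17/2  -1/4  0  49/4 ]
  [ 0      1    -2     0  0    -3 ]
  [ 0      0     0     1  0    -4 ]
  [ 0      0     0     0  1    -3 ]
Add 1/4 times r3 to r1.
  [ 1  -15/4  17/2  0  0  45/4 ]
  [ 0      1    -2  0  0    -3 ]
  [ 0      0     0  1  0    -4 ]
  [ 0      0     0  0  1    -3 ]
Add 15/4 times r2 to r1.
  [ 1  0   1  0  0   0 ]
  [ 0  1  -2  0  0  -3 ]
  [ 0  0   0  1  0  -4 ]
  [ 0  0   0  0  1  -3 ]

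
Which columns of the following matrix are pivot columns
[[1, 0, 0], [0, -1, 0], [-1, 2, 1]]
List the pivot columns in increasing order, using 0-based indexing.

0, 1, 2

Add r1 to r3.
  [ 1   0  0 ]
  [ 0  -1  0 ]
  [ 0   2  1 ]
Multiply r2 by -1.
  [ 1  0  0 ]
  [ 0  1  0 ]
  [ 0  2  1 ]
Subtract 2 times r2 from r3.
  [ 1  0  0 ]
  [ 0  1  0 ]
  [ 0  0  1 ]
Pivot columns are the columns containing a leading 1.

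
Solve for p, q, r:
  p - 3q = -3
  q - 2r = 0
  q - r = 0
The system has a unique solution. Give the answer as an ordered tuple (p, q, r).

Form the augmented matrix and row-reduce:
  [ 1  -3   0  |  -3 ]
  [ 0   1  -2  |   0 ]
  [ 0   1  -1  |   0 ]
R3 -> R3 − R2
  [ 1  -3   0  |  -3 ]
  [ 0   1  -2  |   0 ]
  [ 0   0   1  |   0 ]
R2 -> R2 + 2·R3
  [ 1  -3  0  |  -3 ]
  [ 0   1  0  |   0 ]
  [ 0   0  1  |   0 ]
R1 -> R1 + 3·R2
  [ 1  0  0  |  -3 ]
  [ 0  1  0  |   0 ]
  [ 0  0  1  |   0 ]
Reading off the last column: p = -3, q = 0, r = 0.

(-3, 0, 0)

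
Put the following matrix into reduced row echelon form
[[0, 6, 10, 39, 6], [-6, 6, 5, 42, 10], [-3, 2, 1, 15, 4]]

[[1, 0, 0, -3, -2/3], [0, 1, 0, 3/2, 1], [0, 0, 1, 3, 0]]

Swap ρ1 and ρ2.
  [ -6  6   5  42  10 ]
  [  0  6  10  39   6 ]
  [ -3  2   1  15   4 ]
Multiply ρ1 by -1/6.
  [  1  -1  -5/6  -7  -5/3 ]
  [  0   6    10  39     6 ]
  [ -3   2     1  15     4 ]
Add 3 times ρ1 to ρ3.
  [ 1  -1  -5/6  -7  -5/3 ]
  [ 0   6    10  39     6 ]
  [ 0  -1  -3/2  -6    -1 ]
Multiply ρ2 by 1/6.
  [ 1  -1  -5/6    -7  -5/3 ]
  [ 0   1   5/3  13/2     1 ]
  [ 0  -1  -3/2    -6    -1 ]
Add ρ2 to ρ3.
  [ 1  -1  -5/6    -7  -5/3 ]
  [ 0   1   5/3  13/2     1 ]
  [ 0   0   1/6   1/2     0 ]
Multiply ρ3 by 6.
  [ 1  -1  -5/6    -7  -5/3 ]
  [ 0   1   5/3  13/2     1 ]
  [ 0   0     1     3     0 ]
Subtract 5/3 times ρ3 from ρ2.
  [ 1  -1  -5/6   -7  -5/3 ]
  [ 0   1     0  3/2     1 ]
  [ 0   0     1    3     0 ]
Add 5/6 times ρ3 to ρ1.
  [ 1  -1  0  -9/2  -5/3 ]
  [ 0   1  0   3/2     1 ]
  [ 0   0  1     3     0 ]
Add ρ2 to ρ1.
  [ 1  0  0   -3  -2/3 ]
  [ 0  1  0  3/2     1 ]
  [ 0  0  1    3     0 ]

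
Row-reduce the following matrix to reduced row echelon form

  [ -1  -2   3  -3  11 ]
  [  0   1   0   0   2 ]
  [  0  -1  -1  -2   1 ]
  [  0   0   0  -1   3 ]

R1 := -1·R1
  [ 1   2  -3   3  -11 ]
  [ 0   1   0   0    2 ]
  [ 0  -1  -1  -2    1 ]
  [ 0   0   0  -1    3 ]
R3 := R3 + R2
  [ 1  2  -3   3  -11 ]
  [ 0  1   0   0    2 ]
  [ 0  0  -1  -2    3 ]
  [ 0  0   0  -1    3 ]
R3 := -1·R3
  [ 1  2  -3   3  -11 ]
  [ 0  1   0   0    2 ]
  [ 0  0   1   2   -3 ]
  [ 0  0   0  -1    3 ]
R4 := -1·R4
  [ 1  2  -3  3  -11 ]
  [ 0  1   0  0    2 ]
  [ 0  0   1  2   -3 ]
  [ 0  0   0  1   -3 ]
R3 := R3 − 2·R4
  [ 1  2  -3  3  -11 ]
  [ 0  1   0  0    2 ]
  [ 0  0   1  0    3 ]
  [ 0  0   0  1   -3 ]
R1 := R1 − 3·R4
  [ 1  2  -3  0  -2 ]
  [ 0  1   0  0   2 ]
  [ 0  0   1  0   3 ]
  [ 0  0   0  1  -3 ]
R1 := R1 + 3·R3
  [ 1  2  0  0   7 ]
  [ 0  1  0  0   2 ]
  [ 0  0  1  0   3 ]
  [ 0  0  0  1  -3 ]
R1 := R1 − 2·R2
  [ 1  0  0  0   3 ]
  [ 0  1  0  0   2 ]
  [ 0  0  1  0   3 ]
  [ 0  0  0  1  -3 ]

[[1, 0, 0, 0, 3], [0, 1, 0, 0, 2], [0, 0, 1, 0, 3], [0, 0, 0, 1, -3]]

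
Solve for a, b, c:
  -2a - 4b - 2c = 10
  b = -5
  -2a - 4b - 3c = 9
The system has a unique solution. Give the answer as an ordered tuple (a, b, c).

Form the augmented matrix and row-reduce:
  [ -2  -4  -2  |  10 ]
  [  0   1   0  |  -5 ]
  [ -2  -4  -3  |   9 ]
r1 := -1/2·r1
  [  1   2   1  |  -5 ]
  [  0   1   0  |  -5 ]
  [ -2  -4  -3  |   9 ]
r3 := r3 + 2·r1
  [ 1  2   1  |  -5 ]
  [ 0  1   0  |  -5 ]
  [ 0  0  -1  |  -1 ]
r3 := -1·r3
  [ 1  2  1  |  -5 ]
  [ 0  1  0  |  -5 ]
  [ 0  0  1  |   1 ]
r1 := r1 − r3
  [ 1  2  0  |  -6 ]
  [ 0  1  0  |  -5 ]
  [ 0  0  1  |   1 ]
r1 := r1 − 2·r2
  [ 1  0  0  |   4 ]
  [ 0  1  0  |  -5 ]
  [ 0  0  1  |   1 ]
Reading off the last column: a = 4, b = -5, c = 1.

(4, -5, 1)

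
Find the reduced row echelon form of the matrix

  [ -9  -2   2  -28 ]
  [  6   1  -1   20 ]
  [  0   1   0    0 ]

[[1, 0, 0, 4], [0, 1, 0, 0], [0, 0, 1, 4]]

r1 -> -1/9·r1
  [ 1  2/9  -2/9  28/9 ]
  [ 6    1    -1    20 ]
  [ 0    1     0     0 ]
r2 -> r2 − 6·r1
  [ 1   2/9  -2/9  28/9 ]
  [ 0  -1/3   1/3   4/3 ]
  [ 0     1     0     0 ]
r2 -> -3·r2
  [ 1  2/9  -2/9  28/9 ]
  [ 0    1    -1    -4 ]
  [ 0    1     0     0 ]
r3 -> r3 − r2
  [ 1  2/9  -2/9  28/9 ]
  [ 0    1    -1    -4 ]
  [ 0    0     1     4 ]
r2 -> r2 + r3
  [ 1  2/9  -2/9  28/9 ]
  [ 0    1     0     0 ]
  [ 0    0     1     4 ]
r1 -> r1 + 2/9·r3
  [ 1  2/9  0  4 ]
  [ 0    1  0  0 ]
  [ 0    0  1  4 ]
r1 -> r1 − 2/9·r2
  [ 1  0  0  4 ]
  [ 0  1  0  0 ]
  [ 0  0  1  4 ]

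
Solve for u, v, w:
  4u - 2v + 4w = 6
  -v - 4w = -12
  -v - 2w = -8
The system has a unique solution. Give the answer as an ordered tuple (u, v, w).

Form the augmented matrix and row-reduce:
  [ 4  -2   4  |    6 ]
  [ 0  -1  -4  |  -12 ]
  [ 0  -1  -2  |   -8 ]
r1 := 1/4·r1
  [ 1  -1/2   1  |  3/2 ]
  [ 0    -1  -4  |  -12 ]
  [ 0    -1  -2  |   -8 ]
r2 := -1·r2
  [ 1  -1/2   1  |  3/2 ]
  [ 0     1   4  |   12 ]
  [ 0    -1  -2  |   -8 ]
r3 := r3 + r2
  [ 1  -1/2  1  |  3/2 ]
  [ 0     1  4  |   12 ]
  [ 0     0  2  |    4 ]
r3 := 1/2·r3
  [ 1  -1/2  1  |  3/2 ]
  [ 0     1  4  |   12 ]
  [ 0     0  1  |    2 ]
r2 := r2 − 4·r3
  [ 1  -1/2  1  |  3/2 ]
  [ 0     1  0  |    4 ]
  [ 0     0  1  |    2 ]
r1 := r1 − r3
  [ 1  -1/2  0  |  -1/2 ]
  [ 0     1  0  |     4 ]
  [ 0     0  1  |     2 ]
r1 := r1 + 1/2·r2
  [ 1  0  0  |  3/2 ]
  [ 0  1  0  |    4 ]
  [ 0  0  1  |    2 ]
Reading off the last column: u = 3/2, v = 4, w = 2.

(3/2, 4, 2)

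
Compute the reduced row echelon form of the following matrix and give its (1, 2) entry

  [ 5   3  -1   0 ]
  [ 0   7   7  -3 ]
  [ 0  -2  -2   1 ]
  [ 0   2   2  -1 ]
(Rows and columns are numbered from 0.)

R1 := 1/5·R1
  [ 1  3/5  -1/5   0 ]
  [ 0    7     7  -3 ]
  [ 0   -2    -2   1 ]
  [ 0    2     2  -1 ]
R2 := 1/7·R2
  [ 1  3/5  -1/5     0 ]
  [ 0    1     1  -3/7 ]
  [ 0   -2    -2     1 ]
  [ 0    2     2    -1 ]
R3 := R3 + 2·R2
  [ 1  3/5  -1/5     0 ]
  [ 0    1     1  -3/7 ]
  [ 0    0     0   1/7 ]
  [ 0    2     2    -1 ]
R4 := R4 − 2·R2
  [ 1  3/5  -1/5     0 ]
  [ 0    1     1  -3/7 ]
  [ 0    0     0   1/7 ]
  [ 0    0     0  -1/7 ]
R3 := 7·R3
  [ 1  3/5  -1/5     0 ]
  [ 0    1     1  -3/7 ]
  [ 0    0     0     1 ]
  [ 0    0     0  -1/7 ]
R4 := R4 + 1/7·R3
  [ 1  3/5  -1/5     0 ]
  [ 0    1     1  -3/7 ]
  [ 0    0     0     1 ]
  [ 0    0     0     0 ]
R2 := R2 + 3/7·R3
  [ 1  3/5  -1/5  0 ]
  [ 0    1     1  0 ]
  [ 0    0     0  1 ]
  [ 0    0     0  0 ]
R1 := R1 − 3/5·R2
  [ 1  0  -4/5  0 ]
  [ 0  1     1  0 ]
  [ 0  0     0  1 ]
  [ 0  0     0  0 ]

1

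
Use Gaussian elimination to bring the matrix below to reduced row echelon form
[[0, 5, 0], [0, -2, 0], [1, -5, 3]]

ρ1 ↔ ρ3
  [ 1  -5  3 ]
  [ 0  -2  0 ]
  [ 0   5  0 ]
ρ2 → -1/2·ρ2
  [ 1  -5  3 ]
  [ 0   1  0 ]
  [ 0   5  0 ]
ρ3 → ρ3 − 5·ρ2
  [ 1  -5  3 ]
  [ 0   1  0 ]
  [ 0   0  0 ]
ρ1 → ρ1 + 5·ρ2
  [ 1  0  3 ]
  [ 0  1  0 ]
  [ 0  0  0 ]

[[1, 0, 3], [0, 1, 0], [0, 0, 0]]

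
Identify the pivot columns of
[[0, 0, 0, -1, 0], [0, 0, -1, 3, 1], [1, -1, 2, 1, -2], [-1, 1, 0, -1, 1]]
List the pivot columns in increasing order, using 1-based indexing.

R1 <=> R3
R4 -> R4 + R1
R2 -> -1·R2
R4 -> R4 − 2·R2
R3 -> -1·R3
R4 -> R4 − 6·R3
R2 -> R2 + R4
R1 -> R1 + 2·R4
R2 -> R2 + 3·R3
R1 -> R1 − R3
R1 -> R1 − 2·R2
Pivot columns are the columns containing a leading 1.

1, 3, 4, 5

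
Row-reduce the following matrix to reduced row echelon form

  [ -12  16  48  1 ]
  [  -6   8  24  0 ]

[[1, -4/3, -4, 0], [0, 0, 0, 1]]

ρ1 ← -1/12·ρ1
ρ2 ← ρ2 + 6·ρ1
ρ2 ← -2·ρ2
ρ1 ← ρ1 + 1/12·ρ2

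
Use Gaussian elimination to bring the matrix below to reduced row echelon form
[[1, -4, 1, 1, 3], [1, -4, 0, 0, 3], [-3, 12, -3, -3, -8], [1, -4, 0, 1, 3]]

ρ2 -> ρ2 − ρ1
  [  1  -4   1   1   3 ]
  [  0   0  -1  -1   0 ]
  [ -3  12  -3  -3  -8 ]
  [  1  -4   0   1   3 ]
ρ3 -> ρ3 + 3·ρ1
  [ 1  -4   1   1  3 ]
  [ 0   0  -1  -1  0 ]
  [ 0   0   0   0  1 ]
  [ 1  -4   0   1  3 ]
ρ4 -> ρ4 − ρ1
  [ 1  -4   1   1  3 ]
  [ 0   0  -1  -1  0 ]
  [ 0   0   0   0  1 ]
  [ 0   0  -1   0  0 ]
ρ2 -> -1·ρ2
  [ 1  -4   1  1  3 ]
  [ 0   0   1  1  0 ]
  [ 0   0   0  0  1 ]
  [ 0   0  -1  0  0 ]
ρ4 -> ρ4 + ρ2
  [ 1  -4  1  1  3 ]
  [ 0   0  1  1  0 ]
  [ 0   0  0  0  1 ]
  [ 0   0  0  1  0 ]
ρ3 ↔ ρ4
  [ 1  -4  1  1  3 ]
  [ 0   0  1  1  0 ]
  [ 0   0  0  1  0 ]
  [ 0   0  0  0  1 ]
ρ1 -> ρ1 − 3·ρ4
  [ 1  -4  1  1  0 ]
  [ 0   0  1  1  0 ]
  [ 0   0  0  1  0 ]
  [ 0   0  0  0  1 ]
ρ2 -> ρ2 − ρ3
  [ 1  -4  1  1  0 ]
  [ 0   0  1  0  0 ]
  [ 0   0  0  1  0 ]
  [ 0   0  0  0  1 ]
ρ1 -> ρ1 − ρ3
  [ 1  -4  1  0  0 ]
  [ 0   0  1  0  0 ]
  [ 0   0  0  1  0 ]
  [ 0   0  0  0  1 ]
ρ1 -> ρ1 − ρ2
  [ 1  -4  0  0  0 ]
  [ 0   0  1  0  0 ]
  [ 0   0  0  1  0 ]
  [ 0   0  0  0  1 ]

[[1, -4, 0, 0, 0], [0, 0, 1, 0, 0], [0, 0, 0, 1, 0], [0, 0, 0, 0, 1]]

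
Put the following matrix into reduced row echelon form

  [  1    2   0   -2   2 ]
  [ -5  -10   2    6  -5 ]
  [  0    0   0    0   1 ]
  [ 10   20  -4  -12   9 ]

[[1, 2, 0, -2, 0], [0, 0, 1, -2, 0], [0, 0, 0, 0, 1], [0, 0, 0, 0, 0]]

Add 5 times ρ1 to ρ2.
Subtract 10 times ρ1 from ρ4.
Multiply ρ2 by 1/2.
Add 4 times ρ2 to ρ4.
Add ρ3 to ρ4.
Subtract 5/2 times ρ3 from ρ2.
Subtract 2 times ρ3 from ρ1.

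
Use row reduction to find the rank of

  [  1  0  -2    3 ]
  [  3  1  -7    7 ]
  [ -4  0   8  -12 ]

Subtract 3 times ρ1 from ρ2.
  [  1  0  -2    3 ]
  [  0  1  -1   -2 ]
  [ -4  0   8  -12 ]
Add 4 times ρ1 to ρ3.
  [ 1  0  -2   3 ]
  [ 0  1  -1  -2 ]
  [ 0  0   0   0 ]
The reduced form has 2 nonzero rows.

rank = 2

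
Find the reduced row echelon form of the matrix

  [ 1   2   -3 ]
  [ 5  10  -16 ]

Subtract 5 times R1 from R2.
  [ 1  2  -3 ]
  [ 0  0  -1 ]
Multiply R2 by -1.
  [ 1  2  -3 ]
  [ 0  0   1 ]
Add 3 times R2 to R1.
  [ 1  2  0 ]
  [ 0  0  1 ]

[[1, 2, 0], [0, 0, 1]]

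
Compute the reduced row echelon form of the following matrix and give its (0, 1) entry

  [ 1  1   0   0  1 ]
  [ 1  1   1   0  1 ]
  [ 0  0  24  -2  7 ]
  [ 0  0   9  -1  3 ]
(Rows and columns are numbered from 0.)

r2 → r2 − r1
  [ 1  1   0   0  1 ]
  [ 0  0   1   0  0 ]
  [ 0  0  24  -2  7 ]
  [ 0  0   9  -1  3 ]
r3 → r3 − 24·r2
  [ 1  1  0   0  1 ]
  [ 0  0  1   0  0 ]
  [ 0  0  0  -2  7 ]
  [ 0  0  9  -1  3 ]
r4 → r4 − 9·r2
  [ 1  1  0   0  1 ]
  [ 0  0  1   0  0 ]
  [ 0  0  0  -2  7 ]
  [ 0  0  0  -1  3 ]
r3 → -1/2·r3
  [ 1  1  0   0     1 ]
  [ 0  0  1   0     0 ]
  [ 0  0  0   1  -7/2 ]
  [ 0  0  0  -1     3 ]
r4 → r4 + r3
  [ 1  1  0  0     1 ]
  [ 0  0  1  0     0 ]
  [ 0  0  0  1  -7/2 ]
  [ 0  0  0  0  -1/2 ]
r4 → -2·r4
  [ 1  1  0  0     1 ]
  [ 0  0  1  0     0 ]
  [ 0  0  0  1  -7/2 ]
  [ 0  0  0  0     1 ]
r3 → r3 + 7/2·r4
  [ 1  1  0  0  1 ]
  [ 0  0  1  0  0 ]
  [ 0  0  0  1  0 ]
  [ 0  0  0  0  1 ]
r1 → r1 − r4
  [ 1  1  0  0  0 ]
  [ 0  0  1  0  0 ]
  [ 0  0  0  1  0 ]
  [ 0  0  0  0  1 ]

1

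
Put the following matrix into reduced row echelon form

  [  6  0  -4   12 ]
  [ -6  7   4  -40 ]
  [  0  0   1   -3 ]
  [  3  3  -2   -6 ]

Multiply R1 by 1/6.
  [  1  0  -2/3    2 ]
  [ -6  7     4  -40 ]
  [  0  0     1   -3 ]
  [  3  3    -2   -6 ]
Add 6 times R1 to R2.
  [ 1  0  -2/3    2 ]
  [ 0  7     0  -28 ]
  [ 0  0     1   -3 ]
  [ 3  3    -2   -6 ]
Subtract 3 times R1 from R4.
  [ 1  0  -2/3    2 ]
  [ 0  7     0  -28 ]
  [ 0  0     1   -3 ]
  [ 0  3     0  -12 ]
Multiply R2 by 1/7.
  [ 1  0  -2/3    2 ]
  [ 0  1     0   -4 ]
  [ 0  0     1   -3 ]
  [ 0  3     0  -12 ]
Subtract 3 times R2 from R4.
  [ 1  0  -2/3   2 ]
  [ 0  1     0  -4 ]
  [ 0  0     1  -3 ]
  [ 0  0     0   0 ]
Add 2/3 times R3 to R1.
  [ 1  0  0   0 ]
  [ 0  1  0  -4 ]
  [ 0  0  1  -3 ]
  [ 0  0  0   0 ]

[[1, 0, 0, 0], [0, 1, 0, -4], [0, 0, 1, -3], [0, 0, 0, 0]]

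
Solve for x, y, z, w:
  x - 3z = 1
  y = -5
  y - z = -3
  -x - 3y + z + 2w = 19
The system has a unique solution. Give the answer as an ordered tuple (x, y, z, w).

(-5, -5, -2, 1/2)

Form the augmented matrix and row-reduce:
  [  1   0  -3  0  |   1 ]
  [  0   1   0  0  |  -5 ]
  [  0   1  -1  0  |  -3 ]
  [ -1  -3   1  2  |  19 ]
ρ4 ← ρ4 + ρ1
  [ 1   0  -3  0  |   1 ]
  [ 0   1   0  0  |  -5 ]
  [ 0   1  -1  0  |  -3 ]
  [ 0  -3  -2  2  |  20 ]
ρ3 ← ρ3 − ρ2
  [ 1   0  -3  0  |   1 ]
  [ 0   1   0  0  |  -5 ]
  [ 0   0  -1  0  |   2 ]
  [ 0  -3  -2  2  |  20 ]
ρ4 ← ρ4 + 3·ρ2
  [ 1  0  -3  0  |   1 ]
  [ 0  1   0  0  |  -5 ]
  [ 0  0  -1  0  |   2 ]
  [ 0  0  -2  2  |   5 ]
ρ3 ← -1·ρ3
  [ 1  0  -3  0  |   1 ]
  [ 0  1   0  0  |  -5 ]
  [ 0  0   1  0  |  -2 ]
  [ 0  0  -2  2  |   5 ]
ρ4 ← ρ4 + 2·ρ3
  [ 1  0  -3  0  |   1 ]
  [ 0  1   0  0  |  -5 ]
  [ 0  0   1  0  |  -2 ]
  [ 0  0   0  2  |   1 ]
ρ4 ← 1/2·ρ4
  [ 1  0  -3  0  |    1 ]
  [ 0  1   0  0  |   -5 ]
  [ 0  0   1  0  |   -2 ]
  [ 0  0   0  1  |  1/2 ]
ρ1 ← ρ1 + 3·ρ3
  [ 1  0  0  0  |   -5 ]
  [ 0  1  0  0  |   -5 ]
  [ 0  0  1  0  |   -2 ]
  [ 0  0  0  1  |  1/2 ]
Reading off the last column: x = -5, y = -5, z = -2, w = 1/2.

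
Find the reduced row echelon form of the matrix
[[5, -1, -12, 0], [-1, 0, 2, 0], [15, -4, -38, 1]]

Multiply r1 by 1/5.
  [  1  -1/5  -12/5  0 ]
  [ -1     0      2  0 ]
  [ 15    -4    -38  1 ]
Add r1 to r2.
  [  1  -1/5  -12/5  0 ]
  [  0  -1/5   -2/5  0 ]
  [ 15    -4    -38  1 ]
Subtract 15 times r1 from r3.
  [ 1  -1/5  -12/5  0 ]
  [ 0  -1/5   -2/5  0 ]
  [ 0    -1     -2  1 ]
Multiply r2 by -5.
  [ 1  -1/5  -12/5  0 ]
  [ 0     1      2  0 ]
  [ 0    -1     -2  1 ]
Add r2 to r3.
  [ 1  -1/5  -12/5  0 ]
  [ 0     1      2  0 ]
  [ 0     0      0  1 ]
Add 1/5 times r2 to r1.
  [ 1  0  -2  0 ]
  [ 0  1   2  0 ]
  [ 0  0   0  1 ]

[[1, 0, -2, 0], [0, 1, 2, 0], [0, 0, 0, 1]]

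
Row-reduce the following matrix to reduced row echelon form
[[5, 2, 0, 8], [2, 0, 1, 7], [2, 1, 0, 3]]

R1 -> 1/5·R1
R2 -> R2 − 2·R1
R3 -> R3 − 2·R1
R2 -> -5/4·R2
R3 -> R3 − 1/5·R2
R3 -> 4·R3
R2 -> R2 + 5/4·R3
R1 -> R1 − 2/5·R2

[[1, 0, 0, 2], [0, 1, 0, -1], [0, 0, 1, 3]]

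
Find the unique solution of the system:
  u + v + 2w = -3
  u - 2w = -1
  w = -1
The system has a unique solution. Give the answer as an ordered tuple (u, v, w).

(-3, 2, -1)

Form the augmented matrix and row-reduce:
  [ 1  1   2  |  -3 ]
  [ 1  0  -2  |  -1 ]
  [ 0  0   1  |  -1 ]
R2 -> R2 − R1
R2 -> -1·R2
R2 -> R2 − 4·R3
R1 -> R1 − 2·R3
R1 -> R1 − R2
Reading off the last column: u = -3, v = 2, w = -1.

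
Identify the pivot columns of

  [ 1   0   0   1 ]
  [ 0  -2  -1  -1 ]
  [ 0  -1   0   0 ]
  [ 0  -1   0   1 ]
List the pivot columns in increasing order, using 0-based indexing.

0, 1, 2, 3

R2 ← -1/2·R2
  [ 1   0    0    1 ]
  [ 0   1  1/2  1/2 ]
  [ 0  -1    0    0 ]
  [ 0  -1    0    1 ]
R3 ← R3 + R2
  [ 1   0    0    1 ]
  [ 0   1  1/2  1/2 ]
  [ 0   0  1/2  1/2 ]
  [ 0  -1    0    1 ]
R4 ← R4 + R2
  [ 1  0    0    1 ]
  [ 0  1  1/2  1/2 ]
  [ 0  0  1/2  1/2 ]
  [ 0  0  1/2  3/2 ]
R3 ← 2·R3
  [ 1  0    0    1 ]
  [ 0  1  1/2  1/2 ]
  [ 0  0    1    1 ]
  [ 0  0  1/2  3/2 ]
R4 ← R4 − 1/2·R3
  [ 1  0    0    1 ]
  [ 0  1  1/2  1/2 ]
  [ 0  0    1    1 ]
  [ 0  0    0    1 ]
R3 ← R3 − R4
  [ 1  0    0    1 ]
  [ 0  1  1/2  1/2 ]
  [ 0  0    1    0 ]
  [ 0  0    0    1 ]
R2 ← R2 − 1/2·R4
  [ 1  0    0  1 ]
  [ 0  1  1/2  0 ]
  [ 0  0    1  0 ]
  [ 0  0    0  1 ]
R1 ← R1 − R4
  [ 1  0    0  0 ]
  [ 0  1  1/2  0 ]
  [ 0  0    1  0 ]
  [ 0  0    0  1 ]
R2 ← R2 − 1/2·R3
  [ 1  0  0  0 ]
  [ 0  1  0  0 ]
  [ 0  0  1  0 ]
  [ 0  0  0  1 ]
Pivot columns are the columns containing a leading 1.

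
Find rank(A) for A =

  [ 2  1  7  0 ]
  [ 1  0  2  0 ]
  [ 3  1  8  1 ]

rank = 3

R1 := 1/2·R1
  [ 1  1/2  7/2  0 ]
  [ 1    0    2  0 ]
  [ 3    1    8  1 ]
R2 := R2 − R1
  [ 1   1/2   7/2  0 ]
  [ 0  -1/2  -3/2  0 ]
  [ 3     1     8  1 ]
R3 := R3 − 3·R1
  [ 1   1/2   7/2  0 ]
  [ 0  -1/2  -3/2  0 ]
  [ 0  -1/2  -5/2  1 ]
R2 := -2·R2
  [ 1   1/2   7/2  0 ]
  [ 0     1     3  0 ]
  [ 0  -1/2  -5/2  1 ]
R3 := R3 + 1/2·R2
  [ 1  1/2  7/2  0 ]
  [ 0    1    3  0 ]
  [ 0    0   -1  1 ]
R3 := -1·R3
  [ 1  1/2  7/2   0 ]
  [ 0    1    3   0 ]
  [ 0    0    1  -1 ]
R2 := R2 − 3·R3
  [ 1  1/2  7/2   0 ]
  [ 0    1    0   3 ]
  [ 0    0    1  -1 ]
R1 := R1 − 7/2·R3
  [ 1  1/2  0  7/2 ]
  [ 0    1  0    3 ]
  [ 0    0  1   -1 ]
R1 := R1 − 1/2·R2
  [ 1  0  0   2 ]
  [ 0  1  0   3 ]
  [ 0  0  1  -1 ]
The reduced form has 3 nonzero rows.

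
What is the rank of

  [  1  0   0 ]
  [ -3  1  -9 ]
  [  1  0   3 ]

r2 ← r2 + 3·r1
  [ 1  0   0 ]
  [ 0  1  -9 ]
  [ 1  0   3 ]
r3 ← r3 − r1
  [ 1  0   0 ]
  [ 0  1  -9 ]
  [ 0  0   3 ]
r3 ← 1/3·r3
  [ 1  0   0 ]
  [ 0  1  -9 ]
  [ 0  0   1 ]
r2 ← r2 + 9·r3
  [ 1  0  0 ]
  [ 0  1  0 ]
  [ 0  0  1 ]
The reduced form has 3 nonzero rows.

rank = 3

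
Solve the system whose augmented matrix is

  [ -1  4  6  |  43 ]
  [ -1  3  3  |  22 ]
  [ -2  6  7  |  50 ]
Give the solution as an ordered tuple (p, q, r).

R1 := -1·R1
R2 := R2 + R1
R3 := R3 + 2·R1
R2 := -1·R2
R3 := R3 + 2·R2
R2 := R2 − 3·R3
R1 := R1 + 6·R3
R1 := R1 + 4·R2
Reading off the last column: p = 5, q = 3, r = 6.

(5, 3, 6)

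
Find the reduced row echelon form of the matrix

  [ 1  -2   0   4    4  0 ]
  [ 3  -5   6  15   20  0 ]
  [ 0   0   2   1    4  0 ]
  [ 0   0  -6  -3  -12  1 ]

[[1, 0, 0, 4, -4, 0], [0, 1, 0, 0, -4, 0], [0, 0, 1, 1/2, 2, 0], [0, 0, 0, 0, 0, 1]]

Subtract 3 times R1 from R2.
  [ 1  -2   0   4    4  0 ]
  [ 0   1   6   3    8  0 ]
  [ 0   0   2   1    4  0 ]
  [ 0   0  -6  -3  -12  1 ]
Multiply R3 by 1/2.
  [ 1  -2   0    4    4  0 ]
  [ 0   1   6    3    8  0 ]
  [ 0   0   1  1/2    2  0 ]
  [ 0   0  -6   -3  -12  1 ]
Add 6 times R3 to R4.
  [ 1  -2  0    4  4  0 ]
  [ 0   1  6    3  8  0 ]
  [ 0   0  1  1/2  2  0 ]
  [ 0   0  0    0  0  1 ]
Subtract 6 times R3 from R2.
  [ 1  -2  0    4   4  0 ]
  [ 0   1  0    0  -4  0 ]
  [ 0   0  1  1/2   2  0 ]
  [ 0   0  0    0   0  1 ]
Add 2 times R2 to R1.
  [ 1  0  0    4  -4  0 ]
  [ 0  1  0    0  -4  0 ]
  [ 0  0  1  1/2   2  0 ]
  [ 0  0  0    0   0  1 ]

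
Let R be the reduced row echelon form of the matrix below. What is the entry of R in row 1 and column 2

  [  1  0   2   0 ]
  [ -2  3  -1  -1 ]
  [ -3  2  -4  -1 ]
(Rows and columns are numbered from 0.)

r2 ← r2 + 2·r1
  [  1  0   2   0 ]
  [  0  3   3  -1 ]
  [ -3  2  -4  -1 ]
r3 ← r3 + 3·r1
  [ 1  0  2   0 ]
  [ 0  3  3  -1 ]
  [ 0  2  2  -1 ]
r2 ← 1/3·r2
  [ 1  0  2     0 ]
  [ 0  1  1  -1/3 ]
  [ 0  2  2    -1 ]
r3 ← r3 − 2·r2
  [ 1  0  2     0 ]
  [ 0  1  1  -1/3 ]
  [ 0  0  0  -1/3 ]
r3 ← -3·r3
  [ 1  0  2     0 ]
  [ 0  1  1  -1/3 ]
  [ 0  0  0     1 ]
r2 ← r2 + 1/3·r3
  [ 1  0  2  0 ]
  [ 0  1  1  0 ]
  [ 0  0  0  1 ]

1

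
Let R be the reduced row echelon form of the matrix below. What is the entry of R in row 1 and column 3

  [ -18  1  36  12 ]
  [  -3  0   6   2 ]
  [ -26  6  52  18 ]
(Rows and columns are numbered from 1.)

Multiply R1 by -1/18.
Add 3 times R1 to R2.
Add 26 times R1 to R3.
Multiply R2 by -6.
Subtract 41/9 times R2 from R3.
Multiply R3 by 3/2.
Add 2/3 times R3 to R1.
Add 1/18 times R2 to R1.

-2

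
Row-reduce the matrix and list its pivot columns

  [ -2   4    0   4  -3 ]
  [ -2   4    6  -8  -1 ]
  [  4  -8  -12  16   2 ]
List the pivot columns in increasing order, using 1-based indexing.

1, 3

R1 := -1/2·R1
  [  1  -2    0  -2  3/2 ]
  [ -2   4    6  -8   -1 ]
  [  4  -8  -12  16    2 ]
R2 := R2 + 2·R1
  [ 1  -2    0   -2  3/2 ]
  [ 0   0    6  -12    2 ]
  [ 4  -8  -12   16    2 ]
R3 := R3 − 4·R1
  [ 1  -2    0   -2  3/2 ]
  [ 0   0    6  -12    2 ]
  [ 0   0  -12   24   -4 ]
R2 := 1/6·R2
  [ 1  -2    0  -2  3/2 ]
  [ 0   0    1  -2  1/3 ]
  [ 0   0  -12  24   -4 ]
R3 := R3 + 12·R2
  [ 1  -2  0  -2  3/2 ]
  [ 0   0  1  -2  1/3 ]
  [ 0   0  0   0    0 ]
Pivot columns are the columns containing a leading 1.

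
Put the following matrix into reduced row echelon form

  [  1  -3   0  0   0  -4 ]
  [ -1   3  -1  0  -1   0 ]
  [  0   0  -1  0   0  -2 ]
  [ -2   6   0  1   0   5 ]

R2 := R2 + R1
R4 := R4 + 2·R1
R2 := -1·R2
R3 := R3 + R2
R3 ↔ R4
R2 := R2 − R4

[[1, -3, 0, 0, 0, -4], [0, 0, 1, 0, 0, 2], [0, 0, 0, 1, 0, -3], [0, 0, 0, 0, 1, 2]]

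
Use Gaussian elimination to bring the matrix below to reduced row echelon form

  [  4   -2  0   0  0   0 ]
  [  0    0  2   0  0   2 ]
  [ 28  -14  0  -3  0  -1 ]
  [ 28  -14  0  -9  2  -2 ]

R1 → 1/4·R1
  [  1  -1/2  0   0  0   0 ]
  [  0     0  2   0  0   2 ]
  [ 28   -14  0  -3  0  -1 ]
  [ 28   -14  0  -9  2  -2 ]
R3 → R3 − 28·R1
  [  1  -1/2  0   0  0   0 ]
  [  0     0  2   0  0   2 ]
  [  0     0  0  -3  0  -1 ]
  [ 28   -14  0  -9  2  -2 ]
R4 → R4 − 28·R1
  [ 1  -1/2  0   0  0   0 ]
  [ 0     0  2   0  0   2 ]
  [ 0     0  0  -3  0  -1 ]
  [ 0     0  0  -9  2  -2 ]
R2 → 1/2·R2
  [ 1  -1/2  0   0  0   0 ]
  [ 0     0  1   0  0   1 ]
  [ 0     0  0  -3  0  -1 ]
  [ 0     0  0  -9  2  -2 ]
R3 → -1/3·R3
  [ 1  -1/2  0   0  0    0 ]
  [ 0     0  1   0  0    1 ]
  [ 0     0  0   1  0  1/3 ]
  [ 0     0  0  -9  2   -2 ]
R4 → R4 + 9·R3
  [ 1  -1/2  0  0  0    0 ]
  [ 0     0  1  0  0    1 ]
  [ 0     0  0  1  0  1/3 ]
  [ 0     0  0  0  2    1 ]
R4 → 1/2·R4
  [ 1  -1/2  0  0  0    0 ]
  [ 0     0  1  0  0    1 ]
  [ 0     0  0  1  0  1/3 ]
  [ 0     0  0  0  1  1/2 ]

[[1, -1/2, 0, 0, 0, 0], [0, 0, 1, 0, 0, 1], [0, 0, 0, 1, 0, 1/3], [0, 0, 0, 0, 1, 1/2]]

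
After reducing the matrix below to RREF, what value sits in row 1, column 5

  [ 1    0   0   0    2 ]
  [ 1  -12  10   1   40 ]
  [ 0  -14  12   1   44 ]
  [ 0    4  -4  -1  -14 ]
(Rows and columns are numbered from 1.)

2

Subtract ρ1 from ρ2.
Multiply ρ2 by -1/12.
Add 14 times ρ2 to ρ3.
Subtract 4 times ρ2 from ρ4.
Multiply ρ3 by 3.
Add 2/3 times ρ3 to ρ4.
Multiply ρ4 by -1.
Add 1/2 times ρ4 to ρ3.
Add 1/12 times ρ4 to ρ2.
Add 5/6 times ρ3 to ρ2.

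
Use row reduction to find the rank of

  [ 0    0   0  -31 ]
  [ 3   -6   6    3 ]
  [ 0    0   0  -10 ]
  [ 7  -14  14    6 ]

rank = 2

ρ1 ↔ ρ2
ρ1 → 1/3·ρ1
ρ4 → ρ4 − 7·ρ1
ρ2 → -1/31·ρ2
ρ3 → ρ3 + 10·ρ2
ρ4 → ρ4 + ρ2
ρ1 → ρ1 − ρ2
The reduced form has 2 nonzero rows.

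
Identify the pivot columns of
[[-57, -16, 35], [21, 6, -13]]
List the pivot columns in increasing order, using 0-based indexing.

r1 ← -1/57·r1
  [  1  16/57  -35/57 ]
  [ 21      6     -13 ]
r2 ← r2 − 21·r1
  [ 1  16/57  -35/57 ]
  [ 0   2/19   -2/19 ]
r2 ← 19/2·r2
  [ 1  16/57  -35/57 ]
  [ 0      1      -1 ]
r1 ← r1 − 16/57·r2
  [ 1  0  -1/3 ]
  [ 0  1    -1 ]
Pivot columns are the columns containing a leading 1.

0, 1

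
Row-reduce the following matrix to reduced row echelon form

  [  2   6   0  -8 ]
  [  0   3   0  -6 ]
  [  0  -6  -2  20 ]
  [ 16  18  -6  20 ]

[[1, 0, 0, 2], [0, 1, 0, -2], [0, 0, 1, -4], [0, 0, 0, 0]]

ρ1 → 1/2·ρ1
  [  1   3   0  -4 ]
  [  0   3   0  -6 ]
  [  0  -6  -2  20 ]
  [ 16  18  -6  20 ]
ρ4 → ρ4 − 16·ρ1
  [ 1    3   0  -4 ]
  [ 0    3   0  -6 ]
  [ 0   -6  -2  20 ]
  [ 0  -30  -6  84 ]
ρ2 → 1/3·ρ2
  [ 1    3   0  -4 ]
  [ 0    1   0  -2 ]
  [ 0   -6  -2  20 ]
  [ 0  -30  -6  84 ]
ρ3 → ρ3 + 6·ρ2
  [ 1    3   0  -4 ]
  [ 0    1   0  -2 ]
  [ 0    0  -2   8 ]
  [ 0  -30  -6  84 ]
ρ4 → ρ4 + 30·ρ2
  [ 1  3   0  -4 ]
  [ 0  1   0  -2 ]
  [ 0  0  -2   8 ]
  [ 0  0  -6  24 ]
ρ3 → -1/2·ρ3
  [ 1  3   0  -4 ]
  [ 0  1   0  -2 ]
  [ 0  0   1  -4 ]
  [ 0  0  -6  24 ]
ρ4 → ρ4 + 6·ρ3
  [ 1  3  0  -4 ]
  [ 0  1  0  -2 ]
  [ 0  0  1  -4 ]
  [ 0  0  0   0 ]
ρ1 → ρ1 − 3·ρ2
  [ 1  0  0   2 ]
  [ 0  1  0  -2 ]
  [ 0  0  1  -4 ]
  [ 0  0  0   0 ]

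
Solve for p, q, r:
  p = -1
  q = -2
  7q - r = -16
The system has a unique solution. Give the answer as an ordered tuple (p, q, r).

(-1, -2, 2)

Form the augmented matrix and row-reduce:
  [ 1  0   0  |   -1 ]
  [ 0  1   0  |   -2 ]
  [ 0  7  -1  |  -16 ]
R3 := R3 − 7·R2
  [ 1  0   0  |  -1 ]
  [ 0  1   0  |  -2 ]
  [ 0  0  -1  |  -2 ]
R3 := -1·R3
  [ 1  0  0  |  -1 ]
  [ 0  1  0  |  -2 ]
  [ 0  0  1  |   2 ]
Reading off the last column: p = -1, q = -2, r = 2.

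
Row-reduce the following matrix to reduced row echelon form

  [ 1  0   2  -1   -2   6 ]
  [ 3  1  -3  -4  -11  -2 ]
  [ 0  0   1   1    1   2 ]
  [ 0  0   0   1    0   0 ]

Subtract 3 times R1 from R2.
  [ 1  0   2  -1  -2    6 ]
  [ 0  1  -9  -1  -5  -20 ]
  [ 0  0   1   1   1    2 ]
  [ 0  0   0   1   0    0 ]
Subtract R4 from R3.
  [ 1  0   2  -1  -2    6 ]
  [ 0  1  -9  -1  -5  -20 ]
  [ 0  0   1   0   1    2 ]
  [ 0  0   0   1   0    0 ]
Add R4 to R2.
  [ 1  0   2  -1  -2    6 ]
  [ 0  1  -9   0  -5  -20 ]
  [ 0  0   1   0   1    2 ]
  [ 0  0   0   1   0    0 ]
Add R4 to R1.
  [ 1  0   2  0  -2    6 ]
  [ 0  1  -9  0  -5  -20 ]
  [ 0  0   1  0   1    2 ]
  [ 0  0   0  1   0    0 ]
Add 9 times R3 to R2.
  [ 1  0  2  0  -2   6 ]
  [ 0  1  0  0   4  -2 ]
  [ 0  0  1  0   1   2 ]
  [ 0  0  0  1   0   0 ]
Subtract 2 times R3 from R1.
  [ 1  0  0  0  -4   2 ]
  [ 0  1  0  0   4  -2 ]
  [ 0  0  1  0   1   2 ]
  [ 0  0  0  1   0   0 ]

[[1, 0, 0, 0, -4, 2], [0, 1, 0, 0, 4, -2], [0, 0, 1, 0, 1, 2], [0, 0, 0, 1, 0, 0]]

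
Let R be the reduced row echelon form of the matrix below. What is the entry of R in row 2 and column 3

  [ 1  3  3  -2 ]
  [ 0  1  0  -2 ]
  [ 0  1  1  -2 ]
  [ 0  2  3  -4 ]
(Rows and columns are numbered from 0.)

ρ3 -> ρ3 − ρ2
  [ 1  3  3  -2 ]
  [ 0  1  0  -2 ]
  [ 0  0  1   0 ]
  [ 0  2  3  -4 ]
ρ4 -> ρ4 − 2·ρ2
  [ 1  3  3  -2 ]
  [ 0  1  0  -2 ]
  [ 0  0  1   0 ]
  [ 0  0  3   0 ]
ρ4 -> ρ4 − 3·ρ3
  [ 1  3  3  -2 ]
  [ 0  1  0  -2 ]
  [ 0  0  1   0 ]
  [ 0  0  0   0 ]
ρ1 -> ρ1 − 3·ρ3
  [ 1  3  0  -2 ]
  [ 0  1  0  -2 ]
  [ 0  0  1   0 ]
  [ 0  0  0   0 ]
ρ1 -> ρ1 − 3·ρ2
  [ 1  0  0   4 ]
  [ 0  1  0  -2 ]
  [ 0  0  1   0 ]
  [ 0  0  0   0 ]

0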